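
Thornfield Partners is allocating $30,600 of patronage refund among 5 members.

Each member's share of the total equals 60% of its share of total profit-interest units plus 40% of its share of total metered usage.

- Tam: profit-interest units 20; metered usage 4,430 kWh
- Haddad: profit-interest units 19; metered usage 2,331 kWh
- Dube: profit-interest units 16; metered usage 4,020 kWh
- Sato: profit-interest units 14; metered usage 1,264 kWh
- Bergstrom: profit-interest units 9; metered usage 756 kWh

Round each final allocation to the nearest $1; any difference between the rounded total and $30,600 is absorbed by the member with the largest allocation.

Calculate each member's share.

Tam: $8,944 · Haddad: $6,701 · Dube: $7,610 · Sato: $4,504 · Bergstrom: $2,841

Totals — profit-interest units 78, metered usage 12,801.
Blended shares (60% profit-interest units + 40% metered usage): Tam 0.2923; Haddad 0.2190; Dube 0.2487; Sato 0.1472; Bergstrom 0.0929.
Raw shares: Tam 8,943.55; Haddad 6,701.15; Dube 7,609.98; Sato 4,503.99; Bergstrom 2,841.33.
After rounding ($1): Tam $8,944; Haddad $6,701; Dube $7,610; Sato $4,504; Bergstrom $2,841. Sum = $30,600.
Rounded total matches; no reconciliation needed.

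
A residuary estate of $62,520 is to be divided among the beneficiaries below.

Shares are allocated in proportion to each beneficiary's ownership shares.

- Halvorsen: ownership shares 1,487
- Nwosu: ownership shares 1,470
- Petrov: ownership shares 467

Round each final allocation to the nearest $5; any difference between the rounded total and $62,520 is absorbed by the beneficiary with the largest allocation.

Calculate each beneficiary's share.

Halvorsen: $27,155 · Nwosu: $26,840 · Petrov: $8,525

Ownership shares total: 3,424.
Unrounded shares: Halvorsen 1,487/3,424 × $62,520 = 27,151.65; Nwosu 1,470/3,424 × $62,520 = 26,841.24; Petrov 467/3,424 × $62,520 = 8,527.11.
After rounding ($5): Halvorsen $27,150; Nwosu $26,840; Petrov $8,525. Sum = $62,515.
Difference $62,520 − $62,515 = +$5 applied to largest allocation (Halvorsen): Halvorsen becomes $27,155.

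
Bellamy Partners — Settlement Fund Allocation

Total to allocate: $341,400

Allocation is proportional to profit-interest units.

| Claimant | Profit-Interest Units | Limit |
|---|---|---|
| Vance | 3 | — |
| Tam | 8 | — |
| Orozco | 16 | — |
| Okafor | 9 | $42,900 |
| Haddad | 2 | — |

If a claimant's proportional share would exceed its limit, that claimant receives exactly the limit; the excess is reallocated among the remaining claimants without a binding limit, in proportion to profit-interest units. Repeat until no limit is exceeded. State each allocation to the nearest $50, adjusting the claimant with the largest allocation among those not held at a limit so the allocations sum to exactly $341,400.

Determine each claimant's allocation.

Total profit-interest units = 38.
Unconstrained shares: Vance 26,952.63; Tam 71,873.68; Orozco 143,747.37; Okafor 80,857.89; Haddad 17,968.42.
Cap binds for Okafor ($42,900); remaining pool $298,500 reallocated over remaining profit-interest units 29.
Shares after redistribution: Vance 30,879.31 → $30,900; Tam 82,344.83 → $82,350; Orozco 164,689.66 → $164,700; Haddad 20,586.21 → $20,600.
Rounding difference −$50 applied to Orozco → $164,650.

Vance: $30,900; Tam: $82,350; Orozco: $164,650; Okafor: $42,900; Haddad: $20,600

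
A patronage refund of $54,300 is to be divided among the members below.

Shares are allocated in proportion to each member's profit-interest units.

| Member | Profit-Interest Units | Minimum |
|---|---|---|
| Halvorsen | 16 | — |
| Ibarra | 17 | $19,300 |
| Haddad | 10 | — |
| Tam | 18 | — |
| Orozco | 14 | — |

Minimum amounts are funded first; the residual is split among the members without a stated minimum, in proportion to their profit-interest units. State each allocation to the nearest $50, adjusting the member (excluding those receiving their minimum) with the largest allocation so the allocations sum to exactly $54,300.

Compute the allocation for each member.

Guaranteed amounts: Ibarra $19,300. Balance $35,000.
Balance split over remaining profit-interest units 58: Halvorsen 9,655.17 → $9,650; Haddad 6,034.48 → $6,050; Tam 10,862.07 → $10,850; Orozco 8,448.28 → $8,450.

Halvorsen: $9,650 | Ibarra: $19,300 | Haddad: $6,050 | Tam: $10,850 | Orozco: $8,450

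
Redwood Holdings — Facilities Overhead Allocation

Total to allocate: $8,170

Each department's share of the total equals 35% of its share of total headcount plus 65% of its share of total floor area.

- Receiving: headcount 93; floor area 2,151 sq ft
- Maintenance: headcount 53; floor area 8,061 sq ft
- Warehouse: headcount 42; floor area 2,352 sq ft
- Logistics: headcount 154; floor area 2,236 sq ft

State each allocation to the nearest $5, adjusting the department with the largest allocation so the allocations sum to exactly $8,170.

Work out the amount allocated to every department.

Receiving: $1,550 | Maintenance: $3,335 | Warehouse: $1,195 | Logistics: $2,090

Totals — headcount 342, floor area 14,800.
Combined weights (35% headcount + 65% floor area): Receiving 0.1896; Maintenance 0.4083; Warehouse 0.1463; Logistics 0.2558.
Raw shares: Receiving 1,549.40; Maintenance 3,335.57; Warehouse 1,195.11; Logistics 2,089.93.
Rounded to nearest $5: Receiving $1,550; Maintenance $3,335; Warehouse $1,195; Logistics $2,090. Sum = $8,170.
Sum already equals the total — no adjustment.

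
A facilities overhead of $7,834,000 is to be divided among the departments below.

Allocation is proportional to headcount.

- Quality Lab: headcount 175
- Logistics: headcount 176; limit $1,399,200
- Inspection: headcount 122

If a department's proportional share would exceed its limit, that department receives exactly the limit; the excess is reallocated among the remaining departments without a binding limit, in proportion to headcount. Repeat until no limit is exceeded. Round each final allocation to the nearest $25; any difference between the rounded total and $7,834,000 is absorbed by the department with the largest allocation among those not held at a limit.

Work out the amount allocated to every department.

Sum of headcount: 473.
Proportional shares (ignoring caps): Quality Lab 2,898,414.38; Logistics 2,914,976.74; Inspection 2,020,608.88.
Held at cap: Logistics ($1,399,200); balance $6,434,800 reallocated over remaining headcount 297.
Redistributed shares: Quality Lab 3,791,548.82 → $3,791,550; Inspection 2,643,251.18 → $2,643,250.

Quality Lab: $3,791,550 | Logistics: $1,399,200 | Inspection: $2,643,250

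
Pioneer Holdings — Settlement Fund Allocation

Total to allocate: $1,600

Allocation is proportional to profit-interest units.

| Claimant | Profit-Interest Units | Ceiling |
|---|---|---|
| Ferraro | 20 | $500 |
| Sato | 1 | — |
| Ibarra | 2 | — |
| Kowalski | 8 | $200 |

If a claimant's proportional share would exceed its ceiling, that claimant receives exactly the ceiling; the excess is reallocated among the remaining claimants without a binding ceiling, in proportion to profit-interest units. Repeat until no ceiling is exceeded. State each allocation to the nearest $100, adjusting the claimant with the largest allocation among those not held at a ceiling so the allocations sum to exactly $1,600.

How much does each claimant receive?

Ferraro: $500; Sato: $300; Ibarra: $600; Kowalski: $200

Profit-interest units total: 31.
Proportional shares (ignoring caps): Ferraro 1,032.26; Sato 51.61; Ibarra 103.23; Kowalski 412.90.
Capped: Ferraro ($500), Kowalski ($200); remaining pool $900 reallocated over remaining profit-interest units 3.
Remaining shares: Sato 300.00 → $300; Ibarra 600.00 → $600.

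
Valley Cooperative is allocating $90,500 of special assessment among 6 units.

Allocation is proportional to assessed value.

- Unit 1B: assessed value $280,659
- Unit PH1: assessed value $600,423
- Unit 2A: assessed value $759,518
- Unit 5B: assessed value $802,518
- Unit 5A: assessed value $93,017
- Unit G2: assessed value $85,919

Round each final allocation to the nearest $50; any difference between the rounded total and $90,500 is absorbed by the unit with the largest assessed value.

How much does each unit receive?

Total assessed value = 2,622,054.
Raw shares: Unit 1B 280,659/2,622,054 × $90,500 = 9,686.92; Unit PH1 600,423/2,622,054 × $90,500 = 20,723.56; Unit 2A 759,518/2,622,054 × $90,500 = 26,214.71; Unit 5B 802,518/2,622,054 × $90,500 = 27,698.85; Unit 5A 93,017/2,622,054 × $90,500 = 3,210.47; Unit G2 85,919/2,622,054 × $90,500 = 2,965.49.
After rounding ($50): Unit 1B $9,700; Unit PH1 $20,700; Unit 2A $26,200; Unit 5B $27,700; Unit 5A $3,200; Unit G2 $2,950. Sum = $90,450.
Difference $90,500 − $90,450 = +$50 applied to largest assessed value (Unit 5B): Unit 5B becomes $27,750.

Unit 1B: $9,700; Unit PH1: $20,700; Unit 2A: $26,200; Unit 5B: $27,750; Unit 5A: $3,200; Unit G2: $2,950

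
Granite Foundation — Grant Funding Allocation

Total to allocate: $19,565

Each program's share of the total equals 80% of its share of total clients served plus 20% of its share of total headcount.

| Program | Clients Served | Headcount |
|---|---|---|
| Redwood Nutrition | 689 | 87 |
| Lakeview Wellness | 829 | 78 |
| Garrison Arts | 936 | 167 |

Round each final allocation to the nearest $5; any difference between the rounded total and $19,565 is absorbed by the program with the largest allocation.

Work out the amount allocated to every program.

Redwood Nutrition: $5,420 | Lakeview Wellness: $6,205 | Garrison Arts: $7,940

Totals — clients served 2,454, headcount 332.
Blended shares (80% clients served + 20% headcount): Redwood Nutrition 0.2770; Lakeview Wellness 0.3172; Garrison Arts 0.4057.
Pro-rata amounts: Redwood Nutrition 5,419.95; Lakeview Wellness 6,206.81; Garrison Arts 7,938.24.
Rounded to nearest $5: Redwood Nutrition $5,420; Lakeview Wellness $6,205; Garrison Arts $7,940. Sum = $19,565.
No rounding difference to absorb.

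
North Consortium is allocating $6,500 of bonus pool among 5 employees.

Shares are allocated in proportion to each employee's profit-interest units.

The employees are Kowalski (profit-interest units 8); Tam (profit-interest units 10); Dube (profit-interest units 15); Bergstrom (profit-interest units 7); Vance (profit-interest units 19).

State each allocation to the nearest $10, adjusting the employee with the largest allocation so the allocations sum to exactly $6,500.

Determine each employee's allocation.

Combined profit-interest units = 59.
Unrounded shares: Kowalski 8/59 × $6,500 = 881.36; Tam 10/59 × $6,500 = 1,101.69; Dube 15/59 × $6,500 = 1,652.54; Bergstrom 7/59 × $6,500 = 771.19; Vance 19/59 × $6,500 = 2,093.22.
Rounded to nearest $10: Kowalski $880; Tam $1,100; Dube $1,650; Bergstrom $770; Vance $2,090. Sum = $6,490.
Difference $6,500 − $6,490 = +$10 applied to largest allocation (Vance): Vance becomes $2,100.

Kowalski: $880 | Tam: $1,100 | Dube: $1,650 | Bergstrom: $770 | Vance: $2,100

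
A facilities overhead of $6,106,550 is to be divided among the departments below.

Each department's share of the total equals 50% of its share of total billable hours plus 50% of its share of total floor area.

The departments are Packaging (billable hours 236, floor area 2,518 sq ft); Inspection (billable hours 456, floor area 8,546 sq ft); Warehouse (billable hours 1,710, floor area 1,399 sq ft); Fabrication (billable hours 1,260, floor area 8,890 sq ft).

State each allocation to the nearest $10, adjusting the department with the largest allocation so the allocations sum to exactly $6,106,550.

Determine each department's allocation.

Packaging: $556,820 | Inspection: $1,602,200 | Warehouse: $1,625,790 | Fabrication: $2,321,740

Billable hours total 3,662; floor area total 21,353.
Composite weights (50% billable hours + 50% floor area): Packaging 0.0912; Inspection 0.2624; Warehouse 0.2662; Fabrication 0.3802.
Proportional shares: Packaging 556,820.26; Inspection 1,602,196.63; Warehouse 1,625,794.66; Fabrication 2,321,738.45.
At nearest $10: Packaging $556,820; Inspection $1,602,200; Warehouse $1,625,790; Fabrication $2,321,740. Sum = $6,106,550.
Sum already equals the total — no adjustment.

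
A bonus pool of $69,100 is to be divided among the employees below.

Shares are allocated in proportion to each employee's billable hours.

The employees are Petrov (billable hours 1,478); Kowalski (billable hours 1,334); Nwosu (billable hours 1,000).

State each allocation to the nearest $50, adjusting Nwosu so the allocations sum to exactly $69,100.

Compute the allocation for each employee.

Petrov: $26,800; Kowalski: $24,200; Nwosu: $18,100

Sum of billable hours: 3,812.
Unrounded shares: Petrov 1,478/3,812 × $69,100 = 26,791.66; Kowalski 1,334/3,812 × $69,100 = 24,181.37; Nwosu 1,000/3,812 × $69,100 = 18,126.97.
At nearest $50: Petrov $26,800; Kowalski $24,200; Nwosu $18,150. Sum = $69,150.
Difference $69,100 − $69,150 = −$50 applied to Nwosu: Nwosu becomes $18,100.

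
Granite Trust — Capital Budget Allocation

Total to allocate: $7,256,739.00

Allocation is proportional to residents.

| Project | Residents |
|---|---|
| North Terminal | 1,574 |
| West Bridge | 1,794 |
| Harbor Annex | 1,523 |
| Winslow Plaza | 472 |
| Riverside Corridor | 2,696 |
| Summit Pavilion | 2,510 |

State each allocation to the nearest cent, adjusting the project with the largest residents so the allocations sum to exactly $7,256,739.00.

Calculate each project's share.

Residents total: 1,574 + 1,794 + 1,523 + 472 + 2,696 + 2,510 = 10,569.
Pro-rata amounts: North Terminal 1,080,717.8717; West Bridge 1,231,771.1956; Harbor Annex 1,045,700.9648; Winslow Plaza 324,078.0403; Riverside Corridor 1,851,089.8234; Summit Pavilion 1,723,381.1042.
At nearest cent: North Terminal $1,080,717.87; West Bridge $1,231,771.20; Harbor Annex $1,045,700.96; Winslow Plaza $324,078.04; Riverside Corridor $1,851,089.82; Summit Pavilion $1,723,381.10. Sum = $7,256,738.99.
Difference $7,256,739.00 − $7,256,738.99 = +$0.01 applied to largest residents (Riverside Corridor): Riverside Corridor becomes $1,851,089.83.

North Terminal: $1,080,717.87; West Bridge: $1,231,771.20; Harbor Annex: $1,045,700.96; Winslow Plaza: $324,078.04; Riverside Corridor: $1,851,089.83; Summit Pavilion: $1,723,381.10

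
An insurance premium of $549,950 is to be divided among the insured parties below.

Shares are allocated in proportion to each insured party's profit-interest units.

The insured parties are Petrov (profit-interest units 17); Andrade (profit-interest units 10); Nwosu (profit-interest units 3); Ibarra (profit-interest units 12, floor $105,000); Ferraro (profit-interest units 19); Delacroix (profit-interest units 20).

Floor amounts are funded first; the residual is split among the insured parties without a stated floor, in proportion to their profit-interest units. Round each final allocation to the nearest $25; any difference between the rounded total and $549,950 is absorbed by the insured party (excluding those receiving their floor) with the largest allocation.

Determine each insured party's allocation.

Minimums first: Ibarra $105,000. Balance $444,950.
Balance split over remaining profit-interest units 69: Petrov 109,625.36 → $109,625; Andrade 64,485.51 → $64,475; Nwosu 19,345.65 → $19,350; Ferraro 122,522.46 → $122,525; Delacroix 128,971.01 → $128,975.

Petrov: $109,625; Andrade: $64,475; Nwosu: $19,350; Ibarra: $105,000; Ferraro: $122,525; Delacroix: $128,975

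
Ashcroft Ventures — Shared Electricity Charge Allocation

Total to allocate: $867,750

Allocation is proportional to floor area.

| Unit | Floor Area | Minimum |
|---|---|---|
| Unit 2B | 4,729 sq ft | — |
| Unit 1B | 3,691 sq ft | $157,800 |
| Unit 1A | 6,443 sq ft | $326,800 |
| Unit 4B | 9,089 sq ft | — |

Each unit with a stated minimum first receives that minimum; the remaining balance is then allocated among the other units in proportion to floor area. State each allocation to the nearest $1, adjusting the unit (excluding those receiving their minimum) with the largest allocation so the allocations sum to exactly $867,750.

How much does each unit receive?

Guaranteed amounts: Unit 1B $157,800; Unit 1A $326,800. Remaining pool $383,150.
Remaining pool split over remaining floor area 13,818: Unit 2B 131,127.25 → $131,127; Unit 4B 252,022.75 → $252,023.

Unit 2B: $131,127; Unit 1B: $157,800; Unit 1A: $326,800; Unit 4B: $252,023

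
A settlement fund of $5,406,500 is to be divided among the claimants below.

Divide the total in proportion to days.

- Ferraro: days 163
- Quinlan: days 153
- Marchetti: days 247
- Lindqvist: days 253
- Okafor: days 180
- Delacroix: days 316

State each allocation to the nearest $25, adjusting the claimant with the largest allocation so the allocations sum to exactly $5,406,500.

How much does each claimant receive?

Total days = 1,312.
Proportional shares: Ferraro 163/1,312 × $5,406,500 = 671,691.69; Quinlan 153/1,312 × $5,406,500 = 630,483.61; Marchetti 247/1,312 × $5,406,500 = 1,017,839.56; Lindqvist 253/1,312 × $5,406,500 = 1,042,564.41; Okafor 180/1,312 × $5,406,500 = 741,745.43; Delacroix 316/1,312 × $5,406,500 = 1,302,175.30.
After rounding ($25): Ferraro $671,700; Quinlan $630,475; Marchetti $1,017,850; Lindqvist $1,042,575; Okafor $741,750; Delacroix $1,302,175. Sum = $5,406,525.
Difference $5,406,500 − $5,406,525 = −$25 applied to largest allocation (Delacroix): Delacroix becomes $1,302,150.

Ferraro: $671,700; Quinlan: $630,475; Marchetti: $1,017,850; Lindqvist: $1,042,575; Okafor: $741,750; Delacroix: $1,302,150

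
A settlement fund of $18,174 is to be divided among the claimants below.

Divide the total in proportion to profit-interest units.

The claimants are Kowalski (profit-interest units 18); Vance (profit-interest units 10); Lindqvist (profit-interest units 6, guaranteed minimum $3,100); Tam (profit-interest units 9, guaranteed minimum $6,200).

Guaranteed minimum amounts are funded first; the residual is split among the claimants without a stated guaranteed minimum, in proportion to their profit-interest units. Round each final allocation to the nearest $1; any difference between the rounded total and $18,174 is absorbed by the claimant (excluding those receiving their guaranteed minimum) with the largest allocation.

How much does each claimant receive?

Guaranteed amounts: Lindqvist $3,100; Tam $6,200. Balance $8,874.
Balance split over remaining profit-interest units 28: Kowalski 5,704.71 → $5,705; Vance 3,169.29 → $3,169.

Kowalski: $5,705 | Vance: $3,169 | Lindqvist: $3,100 | Tam: $6,200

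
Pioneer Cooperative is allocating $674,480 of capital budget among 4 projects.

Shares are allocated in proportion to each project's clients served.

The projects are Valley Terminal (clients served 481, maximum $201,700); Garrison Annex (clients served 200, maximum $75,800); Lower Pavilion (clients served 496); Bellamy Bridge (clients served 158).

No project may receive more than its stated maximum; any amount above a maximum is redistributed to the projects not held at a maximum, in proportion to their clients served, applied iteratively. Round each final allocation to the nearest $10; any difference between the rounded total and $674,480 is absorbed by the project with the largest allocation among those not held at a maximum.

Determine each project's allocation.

Valley Terminal: $201,700; Garrison Annex: $75,800; Lower Pavilion: $301,070; Bellamy Bridge: $95,910

Combined clients served = 1,335.
Proportional shares (ignoring caps): Valley Terminal 243,014.89; Garrison Annex 101,045.69; Lower Pavilion 250,593.32; Bellamy Bridge 79,826.10.
Cap binds for Valley Terminal ($201,700), Garrison Annex ($75,800); balance $396,980 reallocated over remaining clients served 654.
Shares after redistribution: Lower Pavilion 301,073.52 → $301,070; Bellamy Bridge 95,906.48 → $95,910.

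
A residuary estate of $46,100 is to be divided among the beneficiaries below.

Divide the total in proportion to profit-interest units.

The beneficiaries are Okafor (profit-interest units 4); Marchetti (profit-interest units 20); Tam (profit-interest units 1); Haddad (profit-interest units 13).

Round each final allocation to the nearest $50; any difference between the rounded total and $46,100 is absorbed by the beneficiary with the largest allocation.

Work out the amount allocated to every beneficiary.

Profit-interest units total: 38.
Raw shares: Okafor 4/38 × $46,100 = 4,852.63; Marchetti 20/38 × $46,100 = 24,263.16; Tam 1/38 × $46,100 = 1,213.16; Haddad 13/38 × $46,100 = 15,771.05.
Rounded to nearest $50: Okafor $4,850; Marchetti $24,250; Tam $1,200; Haddad $15,750. Sum = $46,050.
Difference $46,100 − $46,050 = +$50 applied to largest allocation (Marchetti): Marchetti becomes $24,300.

Okafor: $4,850 · Marchetti: $24,300 · Tam: $1,200 · Haddad: $15,750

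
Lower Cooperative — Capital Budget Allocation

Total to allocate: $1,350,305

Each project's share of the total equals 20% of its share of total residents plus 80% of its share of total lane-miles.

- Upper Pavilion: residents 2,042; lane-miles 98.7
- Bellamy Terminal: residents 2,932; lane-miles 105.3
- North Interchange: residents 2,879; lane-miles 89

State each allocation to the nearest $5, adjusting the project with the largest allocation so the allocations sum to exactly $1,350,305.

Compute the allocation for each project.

Residents total 7,853; lane-miles total 293.
Combined weights (20% residents + 80% lane-miles): Upper Pavilion 0.3215; Bellamy Terminal 0.3622; North Interchange 0.3163.
Unrounded shares: Upper Pavilion 434,114.49; Bellamy Terminal 489,054.32; North Interchange 427,136.19.
After rounding ($5): Upper Pavilion $434,115; Bellamy Terminal $489,055; North Interchange $427,135. Sum = $1,350,305.
Rounded total matches; no reconciliation needed.

Upper Pavilion: $434,115 · Bellamy Terminal: $489,055 · North Interchange: $427,135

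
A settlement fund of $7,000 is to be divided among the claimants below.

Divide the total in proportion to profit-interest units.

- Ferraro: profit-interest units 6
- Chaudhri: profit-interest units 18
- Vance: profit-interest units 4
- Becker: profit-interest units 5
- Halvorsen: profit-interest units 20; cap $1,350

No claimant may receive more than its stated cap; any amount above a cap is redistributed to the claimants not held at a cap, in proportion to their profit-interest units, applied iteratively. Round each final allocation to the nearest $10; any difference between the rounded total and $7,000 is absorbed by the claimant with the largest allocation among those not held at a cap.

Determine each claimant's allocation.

Sum of profit-interest units: 53.
Unconstrained shares: Ferraro 792.45; Chaudhri 2,377.36; Vance 528.30; Becker 660.38; Halvorsen 2,641.51.
Held at cap: Halvorsen ($1,350); remaining pool $5,650 reallocated over remaining profit-interest units 33.
Redistributed shares: Ferraro 1,027.27 → $1,030; Chaudhri 3,081.82 → $3,080; Vance 684.85 → $680; Becker 856.06 → $860.

Ferraro: $1,030 · Chaudhri: $3,080 · Vance: $680 · Becker: $860 · Halvorsen: $1,350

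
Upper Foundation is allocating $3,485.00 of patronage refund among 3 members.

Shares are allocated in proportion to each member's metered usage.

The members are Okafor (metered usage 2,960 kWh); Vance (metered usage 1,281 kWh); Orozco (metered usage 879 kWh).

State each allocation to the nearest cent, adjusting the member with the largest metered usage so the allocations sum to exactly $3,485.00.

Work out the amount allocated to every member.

Okafor: $2,014.77 · Vance: $871.93 · Orozco: $598.30

Sum of metered usage: 2,960 + 1,281 + 879 = 5,120.
Raw shares: Okafor 2,014.7656; Vance 871.9307; Orozco 598.3037.
Rounded to nearest cent: Okafor $2,014.77; Vance $871.93; Orozco $598.30. Sum = $3,485.00.
Sum already equals the total — no adjustment.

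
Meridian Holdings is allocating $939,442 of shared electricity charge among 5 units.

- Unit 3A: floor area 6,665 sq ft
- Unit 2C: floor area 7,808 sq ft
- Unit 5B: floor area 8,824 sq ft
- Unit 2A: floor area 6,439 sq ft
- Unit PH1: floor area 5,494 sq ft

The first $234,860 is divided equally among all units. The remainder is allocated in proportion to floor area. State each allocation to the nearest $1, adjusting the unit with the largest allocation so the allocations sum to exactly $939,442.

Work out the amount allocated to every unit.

$234,860 shared equally gives $46,972 per unit.
Remainder $704,582 by floor area (total 35,230): Unit 3A 133,296.59 → $133,297; Unit 2C 156,156.01 → $156,156; Unit 5B 176,475.49 → $176,475; Unit 2A 128,776.71 → $128,777; Unit PH1 109,877.19 → $109,877.
Totals: Unit 3A $46,972 + $133,297 = $180,269; Unit 2C $46,972 + $156,156 = $203,128; Unit 5B $46,972 + $176,475 = $223,447; Unit 2A $46,972 + $128,777 = $175,749; Unit PH1 $46,972 + $109,877 = $156,849.

Unit 3A: $180,269; Unit 2C: $203,128; Unit 5B: $223,447; Unit 2A: $175,749; Unit PH1: $156,849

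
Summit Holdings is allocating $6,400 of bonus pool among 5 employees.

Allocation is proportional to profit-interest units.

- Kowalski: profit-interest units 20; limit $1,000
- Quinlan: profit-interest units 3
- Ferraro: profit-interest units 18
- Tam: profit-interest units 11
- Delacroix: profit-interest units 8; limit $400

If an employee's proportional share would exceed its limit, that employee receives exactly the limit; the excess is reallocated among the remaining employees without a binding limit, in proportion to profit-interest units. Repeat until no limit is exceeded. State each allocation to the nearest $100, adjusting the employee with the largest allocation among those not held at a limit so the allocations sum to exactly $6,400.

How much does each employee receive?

Kowalski: $1,000 | Quinlan: $500 | Ferraro: $2,800 | Tam: $1,700 | Delacroix: $400

Total profit-interest units = 60.
Unconstrained shares: Kowalski 2,133.33; Quinlan 320.00; Ferraro 1,920.00; Tam 1,173.33; Delacroix 853.33.
Held at cap: Kowalski ($1,000), Delacroix ($400); balance $5,000 reallocated over remaining profit-interest units 32.
Shares after redistribution: Quinlan 468.75 → $500; Ferraro 2,812.50 → $2,800; Tam 1,718.75 → $1,700.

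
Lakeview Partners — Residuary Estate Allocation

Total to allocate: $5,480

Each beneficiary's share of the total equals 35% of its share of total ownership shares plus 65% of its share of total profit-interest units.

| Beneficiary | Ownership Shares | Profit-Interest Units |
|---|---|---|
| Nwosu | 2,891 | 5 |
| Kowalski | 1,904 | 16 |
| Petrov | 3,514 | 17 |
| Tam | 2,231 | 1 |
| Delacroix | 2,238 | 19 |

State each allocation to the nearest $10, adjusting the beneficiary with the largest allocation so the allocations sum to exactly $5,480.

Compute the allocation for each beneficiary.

Ownership shares total 12,778; profit-interest units total 58.
Combined weights (35% ownership shares + 65% profit-interest units): Nwosu 0.1352; Kowalski 0.2315; Petrov 0.2868; Tam 0.0723; Delacroix 0.2742.
Unrounded shares: Nwosu 741.01; Kowalski 1,268.41; Petrov 1,571.49; Tam 396.29; Delacroix 1,502.79.
Rounded to nearest $10: Nwosu $740; Kowalski $1,270; Petrov $1,570; Tam $400; Delacroix $1,500. Sum = $5,480.
Sum already equals the total — no adjustment.

Nwosu: $740 · Kowalski: $1,270 · Petrov: $1,570 · Tam: $400 · Delacroix: $1,500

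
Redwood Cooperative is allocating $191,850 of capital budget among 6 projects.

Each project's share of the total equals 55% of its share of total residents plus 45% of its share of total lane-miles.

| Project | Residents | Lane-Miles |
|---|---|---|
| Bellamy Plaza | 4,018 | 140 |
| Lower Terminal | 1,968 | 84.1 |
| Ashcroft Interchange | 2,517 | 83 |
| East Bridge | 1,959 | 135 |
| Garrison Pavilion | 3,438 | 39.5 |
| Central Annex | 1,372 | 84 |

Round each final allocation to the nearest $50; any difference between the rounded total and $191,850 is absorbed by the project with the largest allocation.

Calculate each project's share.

Bellamy Plaza: $49,100 · Lower Terminal: $26,450 · Ashcroft Interchange: $30,050 · East Bridge: $34,150 · Garrison Pavilion: $29,800 · Central Annex: $22,300

Residents total 15,272; lane-miles total 565.6.
Combined weights (55% residents + 45% lane-miles): Bellamy Plaza 0.2561; Lower Terminal 0.1378; Ashcroft Interchange 0.1567; East Bridge 0.1780; Garrison Pavilion 0.1552; Central Annex 0.1162.
Unrounded shares: Bellamy Plaza 49,130.65; Lower Terminal 26,434.25; Ashcroft Interchange 30,059.51; East Bridge 34,141.38; Garrison Pavilion 29,783.11; Central Annex 22,301.10.
Rounded to nearest $50: Bellamy Plaza $49,150; Lower Terminal $26,450; Ashcroft Interchange $30,050; East Bridge $34,150; Garrison Pavilion $29,800; Central Annex $22,300. Sum = $191,900.
Difference $191,850 − $191,900 = −$50 applied to largest allocation (Bellamy Plaza): Bellamy Plaza becomes $49,100.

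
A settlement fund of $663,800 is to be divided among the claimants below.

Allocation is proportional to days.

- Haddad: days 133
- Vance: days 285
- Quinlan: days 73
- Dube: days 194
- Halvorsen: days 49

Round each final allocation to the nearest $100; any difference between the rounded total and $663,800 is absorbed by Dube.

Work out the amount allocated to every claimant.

Days total: 734.
Proportional shares: Haddad 133/734 × $663,800 = 120,279.84; Vance 285/734 × $663,800 = 257,742.51; Quinlan 73/734 × $663,800 = 66,018.26; Dube 194/734 × $663,800 = 175,445.78; Halvorsen 49/734 × $663,800 = 44,313.62.
After rounding ($100): Haddad $120,300; Vance $257,700; Quinlan $66,000; Dube $175,400; Halvorsen $44,300. Sum = $663,700.
Difference $663,800 − $663,700 = +$100 applied to Dube: Dube becomes $175,500.

Haddad: $120,300 | Vance: $257,700 | Quinlan: $66,000 | Dube: $175,500 | Halvorsen: $44,300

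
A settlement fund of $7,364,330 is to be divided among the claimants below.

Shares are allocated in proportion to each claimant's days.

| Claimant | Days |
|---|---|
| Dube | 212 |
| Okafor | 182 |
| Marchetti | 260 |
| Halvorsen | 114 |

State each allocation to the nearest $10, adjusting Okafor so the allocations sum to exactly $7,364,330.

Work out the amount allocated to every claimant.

Dube: $2,032,860; Okafor: $1,745,200; Marchetti: $2,493,130; Halvorsen: $1,093,140

Days total: 768.
Raw shares: Dube 212/768 × $7,364,330 = 2,032,861.93; Okafor 182/768 × $7,364,330 = 1,745,192.79; Marchetti 260/768 × $7,364,330 = 2,493,132.55; Halvorsen 114/768 × $7,364,330 = 1,093,142.73.
Rounded to nearest $10: Dube $2,032,860; Okafor $1,745,190; Marchetti $2,493,130; Halvorsen $1,093,140. Sum = $7,364,320.
Difference $7,364,330 − $7,364,320 = +$10 applied to Okafor: Okafor becomes $1,745,200.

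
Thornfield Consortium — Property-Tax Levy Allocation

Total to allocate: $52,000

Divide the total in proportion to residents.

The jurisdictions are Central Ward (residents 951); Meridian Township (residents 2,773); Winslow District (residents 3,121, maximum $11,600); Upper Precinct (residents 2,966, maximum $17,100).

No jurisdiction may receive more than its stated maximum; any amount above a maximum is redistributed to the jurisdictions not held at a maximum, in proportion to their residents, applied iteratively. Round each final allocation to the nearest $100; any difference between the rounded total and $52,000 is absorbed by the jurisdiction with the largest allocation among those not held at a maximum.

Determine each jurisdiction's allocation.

Central Ward: $6,000 | Meridian Township: $17,300 | Winslow District: $11,600 | Upper Precinct: $17,100

Total residents = 9,811.
Pro-rata shares before constraints: Central Ward 5,040.46; Meridian Township 14,697.38; Winslow District 16,541.84; Upper Precinct 15,720.31.
Cap binds for Winslow District ($11,600); residual $40,400 reallocated over remaining residents 6,690.
Cap binds for Upper Precinct ($17,100); residual $23,300 reallocated over remaining residents 3,724.
Shares after redistribution: Central Ward 5,950.13 → $6,000; Meridian Township 17,349.87 → $17,300.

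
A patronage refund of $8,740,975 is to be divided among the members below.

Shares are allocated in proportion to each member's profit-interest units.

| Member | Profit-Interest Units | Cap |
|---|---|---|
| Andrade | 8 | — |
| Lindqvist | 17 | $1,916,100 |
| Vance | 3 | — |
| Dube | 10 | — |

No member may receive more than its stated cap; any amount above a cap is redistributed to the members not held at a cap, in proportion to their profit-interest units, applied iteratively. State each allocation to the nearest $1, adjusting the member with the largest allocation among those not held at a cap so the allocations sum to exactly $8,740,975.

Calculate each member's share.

Andrade: $2,599,952 · Lindqvist: $1,916,100 · Vance: $974,982 · Dube: $3,249,941

Profit-interest units total: 38.
Unconstrained shares: Andrade 1,840,205.26; Lindqvist 3,910,436.18; Vance 690,076.97; Dube 2,300,256.58.
Capped: Lindqvist ($1,916,100); residual $6,824,875 reallocated over remaining profit-interest units 21.
Remaining shares: Andrade 2,599,952.38 → $2,599,952; Vance 974,982.14 → $974,982; Dube 3,249,940.48 → $3,249,940.
Rounding difference +$1 applied to Dube → $3,249,941.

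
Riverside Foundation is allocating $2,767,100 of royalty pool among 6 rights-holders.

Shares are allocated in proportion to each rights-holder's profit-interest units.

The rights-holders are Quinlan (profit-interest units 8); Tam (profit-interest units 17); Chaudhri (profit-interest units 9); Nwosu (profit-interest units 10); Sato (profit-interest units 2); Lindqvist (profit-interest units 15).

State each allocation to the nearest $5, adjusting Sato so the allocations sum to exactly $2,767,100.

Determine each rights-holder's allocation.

Quinlan: $362,900 · Tam: $771,160 · Chaudhri: $408,260 · Nwosu: $453,625 · Sato: $90,720 · Lindqvist: $680,435

Combined profit-interest units = 61.
Raw shares: Quinlan 8/61 × $2,767,100 = 362,898.36; Tam 17/61 × $2,767,100 = 771,159.02; Chaudhri 9/61 × $2,767,100 = 408,260.66; Nwosu 10/61 × $2,767,100 = 453,622.95; Sato 2/61 × $2,767,100 = 90,724.59; Lindqvist 15/61 × $2,767,100 = 680,434.43.
After rounding ($5): Quinlan $362,900; Tam $771,160; Chaudhri $408,260; Nwosu $453,625; Sato $90,725; Lindqvist $680,435. Sum = $2,767,105.
Difference $2,767,100 − $2,767,105 = −$5 applied to Sato: Sato becomes $90,720.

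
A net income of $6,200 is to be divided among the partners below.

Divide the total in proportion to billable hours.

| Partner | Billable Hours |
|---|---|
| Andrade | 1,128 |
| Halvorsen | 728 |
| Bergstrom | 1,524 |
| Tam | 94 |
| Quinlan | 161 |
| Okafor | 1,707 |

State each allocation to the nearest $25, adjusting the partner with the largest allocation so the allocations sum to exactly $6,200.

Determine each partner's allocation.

Combined billable hours = 5,342.
Unrounded shares: Andrade 1,128/5,342 × $6,200 = 1,309.17; Halvorsen 728/5,342 × $6,200 = 844.93; Bergstrom 1,524/5,342 × $6,200 = 1,768.78; Tam 94/5,342 × $6,200 = 109.10; Quinlan 161/5,342 × $6,200 = 186.86; Okafor 1,707/5,342 × $6,200 = 1,981.17.
At nearest $25: Andrade $1,300; Halvorsen $850; Bergstrom $1,775; Tam $100; Quinlan $175; Okafor $1,975. Sum = $6,175.
Difference $6,200 − $6,175 = +$25 applied to largest allocation (Okafor): Okafor becomes $2,000.

Andrade: $1,300; Halvorsen: $850; Bergstrom: $1,775; Tam: $100; Quinlan: $175; Okafor: $2,000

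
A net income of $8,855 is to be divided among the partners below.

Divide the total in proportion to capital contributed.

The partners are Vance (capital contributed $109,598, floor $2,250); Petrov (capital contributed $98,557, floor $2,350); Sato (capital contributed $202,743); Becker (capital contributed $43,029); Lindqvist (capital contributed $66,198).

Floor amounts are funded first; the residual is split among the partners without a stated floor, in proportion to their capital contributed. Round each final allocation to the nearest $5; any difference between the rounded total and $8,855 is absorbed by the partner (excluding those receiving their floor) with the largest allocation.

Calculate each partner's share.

Vance: $2,250 | Petrov: $2,350 | Sato: $2,765 | Becker: $585 | Lindqvist: $905

Guaranteed amounts: Vance $2,250; Petrov $2,350. Balance $4,255.
Balance split over remaining capital contributed 311,970: Sato 2,765.24 → $2,765; Becker 586.88 → $585; Lindqvist 902.88 → $905.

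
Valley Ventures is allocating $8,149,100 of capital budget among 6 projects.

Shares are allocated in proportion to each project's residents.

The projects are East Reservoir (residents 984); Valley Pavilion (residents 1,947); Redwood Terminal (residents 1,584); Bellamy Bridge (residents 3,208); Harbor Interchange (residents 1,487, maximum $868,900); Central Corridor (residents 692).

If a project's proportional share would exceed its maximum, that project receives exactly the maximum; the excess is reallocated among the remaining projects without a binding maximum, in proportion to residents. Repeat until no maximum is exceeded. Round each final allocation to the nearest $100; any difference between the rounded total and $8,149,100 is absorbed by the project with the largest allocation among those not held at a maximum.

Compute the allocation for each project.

Combined residents = 9,902.
Pro-rata shares before constraints: East Reservoir 809,807.55; Valley Pavilion 1,602,332.63; Redwood Terminal 1,303,592.65; Bellamy Bridge 2,640,104.30; Harbor Interchange 1,223,764.06; Central Corridor 569,498.81.
Cap binds for Harbor Interchange ($868,900); residual $7,280,200 reallocated over remaining residents 8,415.
Redistributed shares: East Reservoir 851,303.24 → $851,300; Valley Pavilion 1,684,438.43 → $1,684,400; Redwood Terminal 1,370,390.59 → $1,370,400; Bellamy Bridge 2,775,387.00 → $2,775,400; Central Corridor 598,680.74 → $598,700.

East Reservoir: $851,300 | Valley Pavilion: $1,684,400 | Redwood Terminal: $1,370,400 | Bellamy Bridge: $2,775,400 | Harbor Interchange: $868,900 | Central Corridor: $598,700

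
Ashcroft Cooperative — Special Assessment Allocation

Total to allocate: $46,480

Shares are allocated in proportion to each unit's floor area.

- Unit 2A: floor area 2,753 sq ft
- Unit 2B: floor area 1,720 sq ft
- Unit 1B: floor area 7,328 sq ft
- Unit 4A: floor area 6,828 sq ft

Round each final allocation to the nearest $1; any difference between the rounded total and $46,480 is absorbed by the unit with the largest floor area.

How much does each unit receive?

Unit 2A: $6,869; Unit 2B: $4,291; Unit 1B: $18,284; Unit 4A: $17,036

Combined floor area = 2,753 + 1,720 + 7,328 + 6,828 = 18,629.
Pro-rata amounts: Unit 2A 6,868.83; Unit 2B 4,291.46; Unit 1B 18,283.61; Unit 4A 17,036.10.
Rounded to nearest $1: Unit 2A $6,869; Unit 2B $4,291; Unit 1B $18,284; Unit 4A $17,036. Sum = $46,480.
Rounded total matches; no reconciliation needed.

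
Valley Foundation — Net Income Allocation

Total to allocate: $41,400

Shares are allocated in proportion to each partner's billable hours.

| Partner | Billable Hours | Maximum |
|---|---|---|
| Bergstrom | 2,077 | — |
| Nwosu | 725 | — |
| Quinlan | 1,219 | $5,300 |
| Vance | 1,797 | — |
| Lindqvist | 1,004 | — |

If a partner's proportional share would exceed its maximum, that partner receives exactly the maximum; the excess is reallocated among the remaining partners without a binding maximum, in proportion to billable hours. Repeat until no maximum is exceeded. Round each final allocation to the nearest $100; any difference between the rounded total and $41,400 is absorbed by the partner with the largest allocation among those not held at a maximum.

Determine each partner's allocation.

Total billable hours = 6,822.
Proportional shares (ignoring caps): Bergstrom 12,604.49; Nwosu 4,399.74; Quinlan 7,397.63; Vance 10,905.28; Lindqvist 6,092.88.
Held at cap: Quinlan ($5,300); remaining pool $36,100 reallocated over remaining billable hours 5,603.
Shares after redistribution: Bergstrom 13,382.06 → $13,400; Nwosu 4,671.16 → $4,700; Vance 11,578.03 → $11,600; Lindqvist 6,468.75 → $6,500.
Rounding difference −$100 applied to Bergstrom → $13,300.

Bergstrom: $13,300 | Nwosu: $4,700 | Quinlan: $5,300 | Vance: $11,600 | Lindqvist: $6,500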